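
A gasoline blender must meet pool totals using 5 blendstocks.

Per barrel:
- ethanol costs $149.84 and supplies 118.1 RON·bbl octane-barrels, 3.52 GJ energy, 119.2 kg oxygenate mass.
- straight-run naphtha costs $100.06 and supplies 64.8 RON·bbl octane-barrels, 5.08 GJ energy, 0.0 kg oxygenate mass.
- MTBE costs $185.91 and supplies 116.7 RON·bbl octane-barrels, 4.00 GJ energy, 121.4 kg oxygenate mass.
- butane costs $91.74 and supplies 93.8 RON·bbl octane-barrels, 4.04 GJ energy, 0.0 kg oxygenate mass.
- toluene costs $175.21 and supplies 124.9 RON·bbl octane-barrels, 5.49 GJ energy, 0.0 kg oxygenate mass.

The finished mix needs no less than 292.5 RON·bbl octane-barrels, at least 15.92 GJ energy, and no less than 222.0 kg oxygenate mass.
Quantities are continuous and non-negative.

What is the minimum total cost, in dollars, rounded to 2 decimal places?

$463.51

Treat it as an LP. Let x1 = barrels of ethanol, x2 = barrels of straight-run naphtha, x3 = barrels of MTBE, x4 = barrels of butane, x5 = barrels of toluene.
Minimize 149.84x1 + 100.06x2 + 185.91x3 + 91.74x4 + 175.21x5 s.t.:
  118.1x1 + 64.8x2 + 116.7x3 + 93.8x4 + 124.9x5 ≥ 292.5   (octane-barrels)
  3.52x1 + 5.08x2 + 4x3 + 4.04x4 + 5.49x5 ≥ 15.92   (energy)
  119.2x1 + 121.4x3 ≥ 222   (oxygenate mass)
  x1, x2, x3, x4, x5 ≥ 0.
The minimum-cost mix takes nothing from MTBE, butane, toluene — only ethanol, straight-run naphtha. There the energy and oxygenate mass constraints are tight.
Solving gives x1 = 1.8624, x2 = 1.8434.
Total cost: 149.84·1.8624 + 100.06·1.8434 = 463.5126.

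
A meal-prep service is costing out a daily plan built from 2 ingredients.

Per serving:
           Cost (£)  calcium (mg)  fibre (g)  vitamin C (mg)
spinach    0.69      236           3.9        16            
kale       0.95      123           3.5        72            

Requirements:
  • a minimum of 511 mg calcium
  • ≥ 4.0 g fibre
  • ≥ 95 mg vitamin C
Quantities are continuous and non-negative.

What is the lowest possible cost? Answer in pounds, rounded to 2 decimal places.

Let x1 = servings of spinach, x2 = servings of kale.
Minimize 0.69x1 + 0.95x2 with:
  236x1 + 123x2 ≥ 511   (calcium)
  3.9x1 + 3.5x2 ≥ 4   (fibre)
  16x1 + 72x2 ≥ 95   (vitamin C)
  x1, x2 ≥ 0.
Both inputs are positive at the optimum. The calcium and vitamin C requirements are met with equality.
Optimal quantities: spinach = 1.671 servings, kale = 0.9481 servings.
Hence cost = 0.69·1.671 + 0.95·0.9481 = £2.0537.

£2.05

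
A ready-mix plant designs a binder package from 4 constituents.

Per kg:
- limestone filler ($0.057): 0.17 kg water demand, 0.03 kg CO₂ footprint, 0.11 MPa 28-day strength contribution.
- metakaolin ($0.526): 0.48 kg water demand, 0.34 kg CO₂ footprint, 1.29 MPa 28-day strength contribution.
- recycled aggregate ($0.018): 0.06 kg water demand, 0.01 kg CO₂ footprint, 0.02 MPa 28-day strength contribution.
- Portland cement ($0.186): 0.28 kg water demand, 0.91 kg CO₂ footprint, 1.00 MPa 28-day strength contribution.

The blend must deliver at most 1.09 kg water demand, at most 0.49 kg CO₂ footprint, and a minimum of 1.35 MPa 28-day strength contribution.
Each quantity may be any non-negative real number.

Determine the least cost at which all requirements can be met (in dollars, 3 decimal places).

Treat it as an LP. Let x1 = kg of limestone filler, x2 = kg of metakaolin, x3 = kg of recycled aggregate, x4 = kg of Portland cement.
Minimize 0.057x1 + 0.526x2 + 0.018x3 + 0.186x4 with:
  0.17x1 + 0.48x2 + 0.06x3 + 0.28x4 ≤ 1.09   (water demand)
  0.03x1 + 0.34x2 + 0.01x3 + 0.91x4 ≤ 0.49   (CO₂ footprint)
  0.11x1 + 1.29x2 + 0.02x3 + 1x4 ≥ 1.35   (28-day strength contribution)
  x1, x2, x3, x4 ≥ 0.
The minimum-cost mix takes nothing from limestone filler, recycled aggregate — only metakaolin, Portland cement. There the CO₂ footprint and 28-day strength contribution constraints are tight.
So metakaolin = 0.8856 kg, Portland cement = 0.2076 kg.
Cost = 0.526·0.8856 + 0.186·0.2076 = 0.50444.

$0.504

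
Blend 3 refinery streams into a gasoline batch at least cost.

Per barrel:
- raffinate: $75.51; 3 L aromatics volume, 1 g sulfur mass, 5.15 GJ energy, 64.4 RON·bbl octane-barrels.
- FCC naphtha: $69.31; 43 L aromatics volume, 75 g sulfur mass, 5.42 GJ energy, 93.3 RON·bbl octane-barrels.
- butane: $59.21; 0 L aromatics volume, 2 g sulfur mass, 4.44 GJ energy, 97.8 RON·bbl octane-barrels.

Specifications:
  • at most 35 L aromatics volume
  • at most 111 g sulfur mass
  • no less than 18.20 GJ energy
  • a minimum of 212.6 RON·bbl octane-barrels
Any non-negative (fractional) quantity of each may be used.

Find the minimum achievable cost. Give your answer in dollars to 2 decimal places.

This is a linear program. Let x1 = barrels of raffinate, x2 = barrels of FCC naphtha, x3 = barrels of butane.
Minimise 75.51x1 + 69.31x2 + 59.21x3 subject to:
  3x1 + 43x2 ≤ 35   (aromatics volume)
  1x1 + 75x2 + 2x3 ≤ 111   (sulfur mass)
  5.15x1 + 5.42x2 + 4.44x3 ≥ 18.2   (energy)
  64.4x1 + 93.3x2 + 97.8x3 ≥ 212.6   (octane-barrels)
  x1, x2, x3 ≥ 0.
The cheapest feasible vertex uses only FCC naphtha, butane; raffinate is not used. Binding constraints: aromatics volume and energy.
Solving gives x2 = 0.81395, x3 = 3.1055.
Hence cost = 69.31·0.81395 + 59.21·3.1055 = $240.2915.

$240.29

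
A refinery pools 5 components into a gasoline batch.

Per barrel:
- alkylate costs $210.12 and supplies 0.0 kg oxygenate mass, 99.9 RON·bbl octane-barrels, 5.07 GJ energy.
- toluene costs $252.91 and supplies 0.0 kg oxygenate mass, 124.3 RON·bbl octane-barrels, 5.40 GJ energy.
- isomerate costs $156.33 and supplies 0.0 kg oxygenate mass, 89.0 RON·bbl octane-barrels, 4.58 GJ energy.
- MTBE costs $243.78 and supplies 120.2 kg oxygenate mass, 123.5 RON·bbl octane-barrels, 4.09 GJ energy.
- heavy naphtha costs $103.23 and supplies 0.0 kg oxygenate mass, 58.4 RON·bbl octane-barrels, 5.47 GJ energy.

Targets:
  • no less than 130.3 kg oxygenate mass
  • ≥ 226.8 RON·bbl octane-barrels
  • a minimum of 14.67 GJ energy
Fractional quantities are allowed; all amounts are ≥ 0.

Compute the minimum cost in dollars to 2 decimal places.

Treat it as an LP. Let x1 = barrels of alkylate, x2 = barrels of toluene, x3 = barrels of isomerate, x4 = barrels of MTBE, x5 = barrels of heavy naphtha.
Minimize 210.12x1 + 252.91x2 + 156.33x3 + 243.78x4 + 103.23x5 with:
  120.2x4 ≥ 130.3   (oxygenate mass)
  99.9x1 + 124.3x2 + 89x3 + 123.5x4 + 58.4x5 ≥ 226.8   (octane-barrels)
  5.07x1 + 5.4x2 + 4.58x3 + 4.09x4 + 5.47x5 ≥ 14.67   (energy)
  x1, x2, x3, x4, x5 ≥ 0.
At the optimum only MTBE, heavy naphtha are positive (alkylate, toluene, isomerate = 0). The oxygenate mass and energy requirements are met with equality.
Optimal quantities: MTBE = 1.084 barrels, heavy naphtha = 1.8714 barrels.
Hence cost = 243.78·1.084 + 103.23·1.8714 = $457.4421.

$457.44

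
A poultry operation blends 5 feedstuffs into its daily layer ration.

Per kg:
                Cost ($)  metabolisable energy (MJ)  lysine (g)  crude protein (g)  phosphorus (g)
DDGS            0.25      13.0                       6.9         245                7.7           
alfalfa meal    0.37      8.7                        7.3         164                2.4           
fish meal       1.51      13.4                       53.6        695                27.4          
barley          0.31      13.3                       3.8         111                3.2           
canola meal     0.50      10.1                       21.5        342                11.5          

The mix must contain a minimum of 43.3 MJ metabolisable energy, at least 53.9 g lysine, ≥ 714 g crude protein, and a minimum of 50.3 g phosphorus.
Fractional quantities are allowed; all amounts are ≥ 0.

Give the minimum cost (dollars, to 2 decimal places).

$1.73

Treat it as an LP. Let x1 = kg of DDGS, x2 = kg of alfalfa meal, x3 = kg of fish meal, x4 = kg of barley, x5 = kg of canola meal.
Minimize 0.25x1 + 0.37x2 + 1.51x3 + 0.31x4 + 0.5x5 s.t.:
  13x1 + 8.7x2 + 13.4x3 + 13.3x4 + 10.1x5 ≥ 43.3   (metabolisable energy)
  6.9x1 + 7.3x2 + 53.6x3 + 3.8x4 + 21.5x5 ≥ 53.9   (lysine)
  245x1 + 164x2 + 695x3 + 111x4 + 342x5 ≥ 714   (crude protein)
  7.7x1 + 2.4x2 + 27.4x3 + 3.2x4 + 11.5x5 ≥ 50.3   (phosphorus)
  x1, x2, x3, x4, x5 ≥ 0.
At the optimum only DDGS, canola meal are positive (alfalfa meal, fish meal, barley = 0). There the lysine and phosphorus constraints are tight.
Solving gives x1 = 5.355, x5 = 0.7884.
Total cost: 0.25·5.355 + 0.5·0.7884 = 1.7330.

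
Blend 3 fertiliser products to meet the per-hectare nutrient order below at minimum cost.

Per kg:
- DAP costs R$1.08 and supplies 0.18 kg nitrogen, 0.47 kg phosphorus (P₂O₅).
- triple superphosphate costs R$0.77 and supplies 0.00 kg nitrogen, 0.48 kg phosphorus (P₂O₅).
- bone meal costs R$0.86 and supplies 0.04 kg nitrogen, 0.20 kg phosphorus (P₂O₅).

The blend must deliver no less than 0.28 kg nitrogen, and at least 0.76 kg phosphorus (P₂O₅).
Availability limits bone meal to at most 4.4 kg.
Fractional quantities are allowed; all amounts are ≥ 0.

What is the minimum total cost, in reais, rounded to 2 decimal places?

Let x1 = kg of DAP, x2 = kg of triple superphosphate, x3 = kg of bone meal.
Minimise 1.08x1 + 0.77x2 + 0.86x3 with:
  0.18x1 + 0.04x3 ≥ 0.28   (nitrogen)
  0.47x1 + 0.48x2 + 0.2x3 ≥ 0.76   (phosphorus (P₂O₅))
  x3 ≤ 4.4
  x1, x2, x3 ≥ 0.
At the optimum only DAP, triple superphosphate are positive (bone meal = 0). There the nitrogen and phosphorus (P₂O₅) constraints are tight.
Solving gives x1 = 1.556, x2 = 0.06019.
Hence cost = 1.08·1.556 + 0.77·0.06019 = R$1.7268.

R$1.73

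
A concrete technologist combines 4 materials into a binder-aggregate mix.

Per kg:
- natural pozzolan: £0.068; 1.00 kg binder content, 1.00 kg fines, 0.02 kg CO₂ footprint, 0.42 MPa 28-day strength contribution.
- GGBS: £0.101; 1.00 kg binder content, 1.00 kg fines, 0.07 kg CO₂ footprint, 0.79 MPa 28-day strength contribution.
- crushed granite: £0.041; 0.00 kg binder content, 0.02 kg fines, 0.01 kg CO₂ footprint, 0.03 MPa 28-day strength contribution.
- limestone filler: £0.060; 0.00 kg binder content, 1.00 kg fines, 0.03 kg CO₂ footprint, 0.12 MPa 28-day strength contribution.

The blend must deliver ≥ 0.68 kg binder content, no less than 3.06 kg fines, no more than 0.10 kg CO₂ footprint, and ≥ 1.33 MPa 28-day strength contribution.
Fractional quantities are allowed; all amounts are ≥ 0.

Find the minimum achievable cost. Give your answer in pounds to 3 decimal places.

Let x1 = kg of natural pozzolan, x2 = kg of GGBS, x3 = kg of crushed granite, x4 = kg of limestone filler.
min 0.068x1 + 0.101x2 + 0.041x3 + 0.06x4 subject to:
  1x1 + 1x2 ≥ 0.68   (binder content)
  1x1 + 1x2 + 0.02x3 + 1x4 ≥ 3.06   (fines)
  0.02x1 + 0.07x2 + 0.01x3 + 0.03x4 ≤ 0.1   (CO₂ footprint)
  0.42x1 + 0.79x2 + 0.03x3 + 0.12x4 ≥ 1.33   (28-day strength contribution)
  x1, x2, x3, x4 ≥ 0.
The minimum-cost mix takes nothing from crushed granite, limestone filler — only natural pozzolan, GGBS. The fines and 28-day strength contribution requirements are met with equality.
Optimal quantities: natural pozzolan = 2.939 kg, GGBS = 0.1211 kg.
Cost = 0.068·2.939 + 0.101·0.1211 = 0.21208.

£0.212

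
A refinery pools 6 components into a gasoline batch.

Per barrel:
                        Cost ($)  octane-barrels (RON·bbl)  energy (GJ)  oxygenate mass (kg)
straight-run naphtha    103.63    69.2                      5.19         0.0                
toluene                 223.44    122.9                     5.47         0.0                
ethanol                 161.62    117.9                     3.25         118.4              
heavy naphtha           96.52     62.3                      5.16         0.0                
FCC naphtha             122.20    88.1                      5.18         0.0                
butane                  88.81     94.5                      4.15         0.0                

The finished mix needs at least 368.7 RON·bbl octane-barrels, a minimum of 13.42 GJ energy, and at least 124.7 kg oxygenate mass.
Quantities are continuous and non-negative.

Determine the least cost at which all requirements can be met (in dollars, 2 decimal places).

Treat it as an LP. Let x1 = barrels of straight-run naphtha, x2 = barrels of toluene, x3 = barrels of ethanol, x4 = barrels of heavy naphtha, x5 = barrels of FCC naphtha, x6 = barrels of butane.
min 103.63x1 + 223.44x2 + 161.62x3 + 96.52x4 + 122.2x5 + 88.81x6 s.t.:
  69.2x1 + 122.9x2 + 117.9x3 + 62.3x4 + 88.1x5 + 94.5x6 ≥ 368.7   (octane-barrels)
  5.19x1 + 5.47x2 + 3.25x3 + 5.16x4 + 5.18x5 + 4.15x6 ≥ 13.42   (energy)
  118.4x3 ≥ 124.7   (oxygenate mass)
  x1, x2, x3, x4, x5, x6 ≥ 0.
The optimal basis is {ethanol, butane}; straight-run naphtha, toluene, heavy naphtha, FCC naphtha drop out. Binding constraints: octane-barrels and oxygenate mass.
That vertex is x3 = 1.0532, x6 = 2.5876.
Total cost: 161.62·1.0532 + 88.81·2.5876 = 400.0229.

$400.02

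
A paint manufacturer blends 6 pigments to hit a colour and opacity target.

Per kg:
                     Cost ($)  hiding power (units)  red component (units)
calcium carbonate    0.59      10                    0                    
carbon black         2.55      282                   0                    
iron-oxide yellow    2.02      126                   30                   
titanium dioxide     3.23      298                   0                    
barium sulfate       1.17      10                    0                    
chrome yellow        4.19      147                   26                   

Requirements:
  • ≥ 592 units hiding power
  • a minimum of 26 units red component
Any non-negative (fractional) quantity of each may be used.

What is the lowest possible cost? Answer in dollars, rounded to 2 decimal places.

$6.12

Let x1 = kg of calcium carbonate, x2 = kg of carbon black, x3 = kg of iron-oxide yellow, x4 = kg of titanium dioxide, x5 = kg of barium sulfate, x6 = kg of chrome yellow.
Minimise 0.59x1 + 2.55x2 + 2.02x3 + 3.23x4 + 1.17x5 + 4.19x6 subject to:
  10x1 + 282x2 + 126x3 + 298x4 + 10x5 + 147x6 ≥ 592   (hiding power)
  30x3 + 26x6 ≥ 26   (red component)
  x1, x2, x3, x4, x5, x6 ≥ 0.
The optimal basis is {carbon black, iron-oxide yellow}; calcium carbonate, titanium dioxide, barium sulfate, chrome yellow drop out. Binding constraints: hiding power and red component.
That vertex is x2 = 1.712, x3 = 0.8667.
Objective = 2.55·1.712 + 2.02·0.8667 = 6.1163.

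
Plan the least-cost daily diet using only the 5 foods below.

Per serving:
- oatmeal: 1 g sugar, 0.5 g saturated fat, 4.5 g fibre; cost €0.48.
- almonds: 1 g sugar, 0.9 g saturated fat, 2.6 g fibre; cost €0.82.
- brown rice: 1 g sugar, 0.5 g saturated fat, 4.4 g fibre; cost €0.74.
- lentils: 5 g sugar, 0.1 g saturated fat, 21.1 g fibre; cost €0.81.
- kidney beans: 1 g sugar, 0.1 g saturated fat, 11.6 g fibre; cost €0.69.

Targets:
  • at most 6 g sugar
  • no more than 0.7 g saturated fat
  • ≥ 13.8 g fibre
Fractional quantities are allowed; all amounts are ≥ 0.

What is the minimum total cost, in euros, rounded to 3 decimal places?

€0.530

Set it up as a linear program. Let x1 = servings of oatmeal, x2 = servings of almonds, x3 = servings of brown rice, x4 = servings of lentils, x5 = servings of kidney beans.
Minimize 0.48x1 + 0.82x2 + 0.74x3 + 0.81x4 + 0.69x5 subject to:
  1x1 + 1x2 + 1x3 + 5x4 + 1x5 ≤ 6   (sugar)
  0.5x1 + 0.9x2 + 0.5x3 + 0.1x4 + 0.1x5 ≤ 0.7   (saturated fat)
  4.5x1 + 2.6x2 + 4.4x3 + 21.1x4 + 11.6x5 ≥ 13.8   (fibre)
  x1, x2, x3, x4, x5 ≥ 0.
The minimum-cost mix takes nothing from oatmeal, almonds, brown rice, kidney beans — only lentils. The fibre requirement is met with equality.
That vertex is x4 = 0.654.
Cost = 0.81·0.654 = 0.52974.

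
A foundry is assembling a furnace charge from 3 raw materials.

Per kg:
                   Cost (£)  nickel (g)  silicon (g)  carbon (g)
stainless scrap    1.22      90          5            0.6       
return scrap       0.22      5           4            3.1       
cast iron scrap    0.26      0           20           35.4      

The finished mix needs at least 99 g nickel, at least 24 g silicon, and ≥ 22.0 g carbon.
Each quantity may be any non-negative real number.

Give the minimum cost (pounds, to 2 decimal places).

This is a linear program. Let x1 = kg of stainless scrap, x2 = kg of return scrap, x3 = kg of cast iron scrap.
min 1.22x1 + 0.22x2 + 0.26x3 s.t.:
  90x1 + 5x2 ≥ 99   (nickel)
  5x1 + 4x2 + 20x3 ≥ 24   (silicon)
  0.6x1 + 3.1x2 + 35.4x3 ≥ 22   (carbon)
  x1, x2, x3 ≥ 0.
The optimal basis is {stainless scrap, cast iron scrap}; return scrap drops out. The nickel and silicon requirements are met with equality.
Optimal quantities: stainless scrap = 1.1 kg, cast iron scrap = 0.925 kg.
Objective = 1.22·1.1 + 0.26·0.925 = 1.5825.

£1.58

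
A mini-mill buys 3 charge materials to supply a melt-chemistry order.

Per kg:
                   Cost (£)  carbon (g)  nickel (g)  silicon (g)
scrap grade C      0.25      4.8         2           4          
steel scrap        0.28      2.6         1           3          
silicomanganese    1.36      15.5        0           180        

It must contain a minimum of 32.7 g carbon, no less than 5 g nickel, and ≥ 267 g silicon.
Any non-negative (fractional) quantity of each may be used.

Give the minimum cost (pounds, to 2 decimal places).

£2.57

Let x1 = kg of scrap grade C, x2 = kg of steel scrap, x3 = kg of silicomanganese.
Minimize 0.25x1 + 0.28x2 + 1.36x3 subject to:
  4.8x1 + 2.6x2 + 15.5x3 ≥ 32.7   (carbon)
  2x1 + 1x2 ≥ 5   (nickel)
  4x1 + 3x2 + 180x3 ≥ 267   (silicon)
  x1, x2, x3 ≥ 0.
The cheapest feasible vertex uses only scrap grade C, silicomanganese; steel scrap is not used. Binding constraints: nickel and silicon.
So scrap grade C = 2.5 kg, silicomanganese = 1.428 kg.
Objective = 0.25·2.5 + 1.36·1.428 = 2.5671.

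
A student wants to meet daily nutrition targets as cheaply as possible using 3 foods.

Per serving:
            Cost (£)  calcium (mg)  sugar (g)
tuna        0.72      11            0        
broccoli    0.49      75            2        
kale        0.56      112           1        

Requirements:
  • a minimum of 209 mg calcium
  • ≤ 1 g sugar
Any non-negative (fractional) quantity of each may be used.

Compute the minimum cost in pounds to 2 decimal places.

Let x1 = servings of tuna, x2 = servings of broccoli, x3 = servings of kale.
Minimise 0.72x1 + 0.49x2 + 0.56x3 with:
  11x1 + 75x2 + 112x3 ≥ 209   (calcium)
  2x2 + 1x3 ≤ 1   (sugar)
  x1, x2, x3 ≥ 0.
At the optimum only tuna, kale are positive (broccoli = 0). The calcium and sugar requirements are met with equality.
So tuna = 8.818 servings, kale = 1 serving.
Cost = 0.72·8.818 + 0.56·1 = 6.9090.

£6.91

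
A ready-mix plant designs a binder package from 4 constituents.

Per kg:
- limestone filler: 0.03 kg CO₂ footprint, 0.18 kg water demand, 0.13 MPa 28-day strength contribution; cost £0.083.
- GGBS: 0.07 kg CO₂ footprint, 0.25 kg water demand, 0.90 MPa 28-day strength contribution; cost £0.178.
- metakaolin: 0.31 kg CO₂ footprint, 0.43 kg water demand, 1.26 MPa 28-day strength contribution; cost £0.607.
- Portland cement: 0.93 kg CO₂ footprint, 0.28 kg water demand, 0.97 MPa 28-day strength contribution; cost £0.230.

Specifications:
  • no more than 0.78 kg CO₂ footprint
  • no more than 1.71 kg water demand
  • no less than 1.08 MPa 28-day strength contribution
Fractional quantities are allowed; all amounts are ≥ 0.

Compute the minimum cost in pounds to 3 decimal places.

Treat it as an LP. Let x1 = kg of limestone filler, x2 = kg of GGBS, x3 = kg of metakaolin, x4 = kg of Portland cement.
Minimize 0.083x1 + 0.178x2 + 0.607x3 + 0.23x4 subject to:
  0.03x1 + 0.07x2 + 0.31x3 + 0.93x4 ≤ 0.78   (CO₂ footprint)
  0.18x1 + 0.25x2 + 0.43x3 + 0.28x4 ≤ 1.71   (water demand)
  0.13x1 + 0.9x2 + 1.26x3 + 0.97x4 ≥ 1.08   (28-day strength contribution)
  x1, x2, x3, x4 ≥ 0.
At the optimum only GGBS is positive (limestone filler, metakaolin, Portland cement = 0). Binding constraint: 28-day strength contribution.
So GGBS = 1.2 kg.
Hence cost = 0.178·1.2 = £0.21360.

£0.214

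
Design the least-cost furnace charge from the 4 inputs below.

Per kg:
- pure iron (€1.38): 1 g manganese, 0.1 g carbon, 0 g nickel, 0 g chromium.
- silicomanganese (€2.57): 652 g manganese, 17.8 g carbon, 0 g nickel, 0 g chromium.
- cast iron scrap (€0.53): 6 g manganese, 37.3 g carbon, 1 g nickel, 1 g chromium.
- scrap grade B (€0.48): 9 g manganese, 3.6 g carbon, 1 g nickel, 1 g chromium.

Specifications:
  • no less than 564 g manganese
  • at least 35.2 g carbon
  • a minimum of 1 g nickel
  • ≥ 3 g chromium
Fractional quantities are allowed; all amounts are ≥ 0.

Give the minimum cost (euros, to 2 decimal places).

€3.57

Let x1 = kg of pure iron, x2 = kg of silicomanganese, x3 = kg of cast iron scrap, x4 = kg of scrap grade B.
min 1.38x1 + 2.57x2 + 0.53x3 + 0.48x4 subject to:
  1x1 + 652x2 + 6x3 + 9x4 ≥ 564   (manganese)
  0.1x1 + 17.8x2 + 37.3x3 + 3.6x4 ≥ 35.2   (carbon)
  1x3 + 1x4 ≥ 1   (nickel)
  1x3 + 1x4 ≥ 3   (chromium)
  x1, x2, x3, x4 ≥ 0.
The minimum-cost mix takes nothing from pure iron — only silicomanganese, cast iron scrap, scrap grade B. There the manganese, carbon, chromium constraints are tight.
Solving gives x2 = 0.8249, x3 = 0.2883, x4 = 2.712.
Hence cost = 2.57·0.8249 + 0.53·0.2883 + 0.48·2.712 = €3.5746.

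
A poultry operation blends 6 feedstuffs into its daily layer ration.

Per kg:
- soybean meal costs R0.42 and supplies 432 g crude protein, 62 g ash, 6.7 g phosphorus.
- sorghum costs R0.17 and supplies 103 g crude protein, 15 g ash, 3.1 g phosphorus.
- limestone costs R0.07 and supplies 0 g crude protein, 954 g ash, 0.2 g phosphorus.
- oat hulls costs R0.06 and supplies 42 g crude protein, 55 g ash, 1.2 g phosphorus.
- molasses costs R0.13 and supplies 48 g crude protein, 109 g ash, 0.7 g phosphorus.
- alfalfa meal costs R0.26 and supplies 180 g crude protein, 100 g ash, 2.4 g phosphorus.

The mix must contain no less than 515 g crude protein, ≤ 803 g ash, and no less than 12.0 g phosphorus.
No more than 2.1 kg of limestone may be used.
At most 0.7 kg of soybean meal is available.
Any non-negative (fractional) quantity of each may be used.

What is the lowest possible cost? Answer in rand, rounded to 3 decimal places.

R0.641

Let x1 = kg of soybean meal, x2 = kg of sorghum, x3 = kg of limestone, x4 = kg of oat hulls, x5 = kg of molasses, x6 = kg of alfalfa meal.
Minimize 0.42x1 + 0.17x2 + 0.07x3 + 0.06x4 + 0.13x5 + 0.26x6 with:
  432x1 + 103x2 + 42x4 + 48x5 + 180x6 ≥ 515   (crude protein)
  62x1 + 15x2 + 954x3 + 55x4 + 109x5 + 100x6 ≤ 803   (ash)
  6.7x1 + 3.1x2 + 0.2x3 + 1.2x4 + 0.7x5 + 2.4x6 ≥ 12   (phosphorus)
  x3 ≤ 2.1
  x1 ≤ 0.7
  x1, x2, x3, x4, x5, x6 ≥ 0.
At the optimum only soybean meal, oat hulls are positive (sorghum, limestone, molasses, alfalfa meal = 0). Binding constraints: crude protein and phosphorus.
That vertex is x1 = 0.481, x4 = 7.314.
Total cost: 0.42·0.481 + 0.06·7.314 = 0.64086.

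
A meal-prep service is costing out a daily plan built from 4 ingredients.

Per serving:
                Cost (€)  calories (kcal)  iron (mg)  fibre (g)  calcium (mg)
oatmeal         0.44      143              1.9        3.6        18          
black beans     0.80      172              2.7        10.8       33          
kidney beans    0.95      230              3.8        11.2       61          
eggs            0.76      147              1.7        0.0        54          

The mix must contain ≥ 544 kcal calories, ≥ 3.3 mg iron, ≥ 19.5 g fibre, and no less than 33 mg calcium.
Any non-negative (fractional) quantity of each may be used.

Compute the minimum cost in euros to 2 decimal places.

€1.92

Treat it as an LP. Let x1 = servings of oatmeal, x2 = servings of black beans, x3 = servings of kidney beans, x4 = servings of eggs.
Minimize 0.44x1 + 0.8x2 + 0.95x3 + 0.76x4 subject to:
  143x1 + 172x2 + 230x3 + 147x4 ≥ 544   (calories)
  1.9x1 + 2.7x2 + 3.8x3 + 1.7x4 ≥ 3.3   (iron)
  3.6x1 + 10.8x2 + 11.2x3 ≥ 19.5   (fibre)
  18x1 + 33x2 + 61x3 + 54x4 ≥ 33   (calcium)
  x1, x2, x3, x4 ≥ 0.
The cheapest feasible vertex uses only oatmeal, black beans; kidney beans, eggs are not used. The calories and fibre requirements are met with equality.
Solving gives x1 = 2.725, x2 = 0.8972.
Cost = 0.44·2.725 + 0.8·0.8972 = 1.9168.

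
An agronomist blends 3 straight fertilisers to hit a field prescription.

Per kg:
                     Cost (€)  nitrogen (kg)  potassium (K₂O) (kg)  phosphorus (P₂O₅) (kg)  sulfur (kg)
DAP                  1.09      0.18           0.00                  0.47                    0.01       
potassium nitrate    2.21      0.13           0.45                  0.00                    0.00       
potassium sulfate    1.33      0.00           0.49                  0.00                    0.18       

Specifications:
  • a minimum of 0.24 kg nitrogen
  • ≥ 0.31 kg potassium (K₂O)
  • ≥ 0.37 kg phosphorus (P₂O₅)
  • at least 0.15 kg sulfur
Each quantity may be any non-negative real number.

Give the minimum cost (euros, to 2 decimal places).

€2.46

Treat it as an LP. Let x1 = kg of DAP, x2 = kg of potassium nitrate, x3 = kg of potassium sulfate.
min 1.09x1 + 2.21x2 + 1.33x3 subject to:
  0.18x1 + 0.13x2 ≥ 0.24   (nitrogen)
  0.45x2 + 0.49x3 ≥ 0.31   (potassium (K₂O))
  0.47x1 ≥ 0.37   (phosphorus (P₂O₅))
  0.01x1 + 0.18x3 ≥ 0.15   (sulfur)
  x1, x2, x3 ≥ 0.
At the optimum only DAP, potassium sulfate are positive (potassium nitrate = 0). There the nitrogen and sulfur constraints are tight.
That vertex is x1 = 1.333, x3 = 0.7593.
Total cost: 1.09·1.333 + 1.33·0.7593 = 2.4628.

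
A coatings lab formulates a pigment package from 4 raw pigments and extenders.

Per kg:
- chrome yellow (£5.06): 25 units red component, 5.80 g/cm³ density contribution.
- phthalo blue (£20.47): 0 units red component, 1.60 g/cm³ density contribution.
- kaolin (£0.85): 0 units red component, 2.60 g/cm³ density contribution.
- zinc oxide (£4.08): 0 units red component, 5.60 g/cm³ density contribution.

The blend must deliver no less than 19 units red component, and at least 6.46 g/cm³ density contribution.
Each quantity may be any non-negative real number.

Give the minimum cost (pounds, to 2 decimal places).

£4.52

Let x1 = kg of chrome yellow, x2 = kg of phthalo blue, x3 = kg of kaolin, x4 = kg of zinc oxide.
Minimize 5.06x1 + 20.47x2 + 0.85x3 + 4.08x4 with:
  25x1 ≥ 19   (red component)
  5.8x1 + 1.6x2 + 2.6x3 + 5.6x4 ≥ 6.46   (density contribution)
  x1, x2, x3, x4 ≥ 0.
The minimum-cost mix takes nothing from phthalo blue, zinc oxide — only chrome yellow, kaolin. The red component and density contribution requirements are met with equality.
Optimal quantities: chrome yellow = 0.76 kg, kaolin = 0.7892 kg.
Objective = 5.06·0.76 + 0.85·0.7892 = 4.5164.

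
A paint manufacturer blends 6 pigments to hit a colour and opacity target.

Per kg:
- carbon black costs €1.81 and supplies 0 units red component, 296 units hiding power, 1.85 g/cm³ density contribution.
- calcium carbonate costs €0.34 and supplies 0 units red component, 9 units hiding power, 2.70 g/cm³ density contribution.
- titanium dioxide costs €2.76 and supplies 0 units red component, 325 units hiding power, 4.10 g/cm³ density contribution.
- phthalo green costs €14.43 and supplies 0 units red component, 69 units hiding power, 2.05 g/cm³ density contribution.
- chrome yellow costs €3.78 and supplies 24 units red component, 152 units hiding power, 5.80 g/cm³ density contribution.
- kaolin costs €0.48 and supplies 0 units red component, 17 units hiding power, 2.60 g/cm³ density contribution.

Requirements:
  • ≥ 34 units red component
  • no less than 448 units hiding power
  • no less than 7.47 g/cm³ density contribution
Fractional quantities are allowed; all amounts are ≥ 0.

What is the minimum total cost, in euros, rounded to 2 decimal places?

€6.78

Set it up as a linear program. Let x1 = kg of carbon black, x2 = kg of calcium carbonate, x3 = kg of titanium dioxide, x4 = kg of phthalo green, x5 = kg of chrome yellow, x6 = kg of kaolin.
Minimise 1.81x1 + 0.34x2 + 2.76x3 + 14.43x4 + 3.78x5 + 0.48x6 s.t.:
  24x5 ≥ 34   (red component)
  296x1 + 9x2 + 325x3 + 69x4 + 152x5 + 17x6 ≥ 448   (hiding power)
  1.85x1 + 2.7x2 + 4.1x3 + 2.05x4 + 5.8x5 + 2.6x6 ≥ 7.47   (density contribution)
  x1, x2, x3, x4, x5, x6 ≥ 0.
At the optimum only carbon black, chrome yellow are positive (calcium carbonate, titanium dioxide, phthalo green, kaolin = 0). Binding constraints: red component and hiding power.
So carbon black = 0.786 kg, chrome yellow = 1.417 kg.
Objective = 1.81·0.786 + 3.78·1.417 = 6.7789.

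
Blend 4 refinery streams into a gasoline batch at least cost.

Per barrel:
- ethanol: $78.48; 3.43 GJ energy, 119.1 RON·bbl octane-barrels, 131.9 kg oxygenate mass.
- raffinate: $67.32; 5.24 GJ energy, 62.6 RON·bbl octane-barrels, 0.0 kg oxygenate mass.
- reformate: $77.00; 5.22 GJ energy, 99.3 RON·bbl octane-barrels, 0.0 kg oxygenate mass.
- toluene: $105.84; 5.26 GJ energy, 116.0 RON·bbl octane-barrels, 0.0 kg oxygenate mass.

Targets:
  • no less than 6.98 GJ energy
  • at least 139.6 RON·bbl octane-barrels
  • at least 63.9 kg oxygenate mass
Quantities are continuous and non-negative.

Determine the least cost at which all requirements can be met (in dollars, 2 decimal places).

$111.29

This is a linear program. Let x1 = barrels of ethanol, x2 = barrels of raffinate, x3 = barrels of reformate, x4 = barrels of toluene.
Minimise 78.48x1 + 67.32x2 + 77x3 + 105.84x4 with:
  3.43x1 + 5.24x2 + 5.22x3 + 5.26x4 ≥ 6.98   (energy)
  119.1x1 + 62.6x2 + 99.3x3 + 116x4 ≥ 139.6   (octane-barrels)
  131.9x1 ≥ 63.9   (oxygenate mass)
  x1, x2, x3, x4 ≥ 0.
The optimal basis is {ethanol, raffinate, reformate}; toluene drops out. There the energy, octane-barrels, oxygenate mass constraints are tight.
That vertex is x1 = 0.4845, x2 = 0.5197, x3 = 0.4972.
Cost = 78.48·0.4845 + 67.32·0.5197 + 77·0.4972 = 111.2942.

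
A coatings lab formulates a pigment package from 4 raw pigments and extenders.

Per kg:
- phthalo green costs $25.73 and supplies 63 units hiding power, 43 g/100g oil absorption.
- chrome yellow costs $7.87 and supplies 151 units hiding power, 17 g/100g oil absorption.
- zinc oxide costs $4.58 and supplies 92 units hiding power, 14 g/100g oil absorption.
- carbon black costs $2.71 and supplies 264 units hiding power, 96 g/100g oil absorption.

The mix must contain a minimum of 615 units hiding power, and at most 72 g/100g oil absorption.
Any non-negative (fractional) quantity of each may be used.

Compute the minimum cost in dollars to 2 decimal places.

Treat it as an LP. Let x1 = kg of phthalo green, x2 = kg of chrome yellow, x3 = kg of zinc oxide, x4 = kg of carbon black.
min 25.73x1 + 7.87x2 + 4.58x3 + 2.71x4 subject to:
  63x1 + 151x2 + 92x3 + 264x4 ≥ 615   (hiding power)
  43x1 + 17x2 + 14x3 + 96x4 ≤ 72   (oil absorption)
  x1, x2, x3, x4 ≥ 0.
At the optimum only chrome yellow, carbon black are positive (phthalo green, zinc oxide = 0). The hiding power and oil absorption requirements are met with equality.
Optimal quantities: chrome yellow = 4 kg, carbon black = 0.04167 kg.
Cost = 7.87·4 + 2.71·0.04167 = 31.5929.

$31.59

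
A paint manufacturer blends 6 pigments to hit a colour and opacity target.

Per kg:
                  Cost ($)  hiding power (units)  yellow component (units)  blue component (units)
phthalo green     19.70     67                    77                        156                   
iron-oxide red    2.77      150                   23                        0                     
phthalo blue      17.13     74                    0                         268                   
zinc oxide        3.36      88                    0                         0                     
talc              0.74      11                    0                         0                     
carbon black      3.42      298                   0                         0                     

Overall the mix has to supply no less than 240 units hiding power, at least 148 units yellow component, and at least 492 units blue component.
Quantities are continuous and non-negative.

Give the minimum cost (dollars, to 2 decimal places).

Treat it as an LP. Let x1 = kg of phthalo green, x2 = kg of iron-oxide red, x3 = kg of phthalo blue, x4 = kg of zinc oxide, x5 = kg of talc, x6 = kg of carbon black.
Minimize 19.7x1 + 2.77x2 + 17.13x3 + 3.36x4 + 0.74x5 + 3.42x6 s.t.:
  67x1 + 150x2 + 74x3 + 88x4 + 11x5 + 298x6 ≥ 240   (hiding power)
  77x1 + 23x2 ≥ 148   (yellow component)
  156x1 + 268x3 ≥ 492   (blue component)
  x1, x2, x3, x4, x5, x6 ≥ 0.
At the optimum only iron-oxide red, phthalo blue are positive (phthalo green, zinc oxide, talc, carbon black = 0). The yellow component and blue component requirements are met with equality.
Optimal quantities: iron-oxide red = 6.4348 kg, phthalo blue = 1.8358 kg.
Cost = 2.77·6.4348 + 17.13·1.8358 = 49.2717.

$49.27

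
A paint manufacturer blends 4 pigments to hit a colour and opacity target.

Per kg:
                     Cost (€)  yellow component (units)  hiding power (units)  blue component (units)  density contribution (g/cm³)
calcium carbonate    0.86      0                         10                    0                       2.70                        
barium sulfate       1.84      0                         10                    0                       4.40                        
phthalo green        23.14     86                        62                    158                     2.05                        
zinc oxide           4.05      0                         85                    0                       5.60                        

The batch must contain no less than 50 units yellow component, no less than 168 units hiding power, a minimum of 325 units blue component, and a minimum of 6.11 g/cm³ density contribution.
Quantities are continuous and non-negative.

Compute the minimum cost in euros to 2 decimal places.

This is a linear program. Let x1 = kg of calcium carbonate, x2 = kg of barium sulfate, x3 = kg of phthalo green, x4 = kg of zinc oxide.
min 0.86x1 + 1.84x2 + 23.14x3 + 4.05x4 with:
  86x3 ≥ 50   (yellow component)
  10x1 + 10x2 + 62x3 + 85x4 ≥ 168   (hiding power)
  158x3 ≥ 325   (blue component)
  2.7x1 + 4.4x2 + 2.05x3 + 5.6x4 ≥ 6.11   (density contribution)
  x1, x2, x3, x4 ≥ 0.
The cheapest feasible vertex uses only phthalo green, zinc oxide; calcium carbonate, barium sulfate are not used. Binding constraints: hiding power and blue component.
Solving gives x3 = 2.057, x4 = 0.4761.
Objective = 23.14·2.057 + 4.05·0.4761 = 49.5272.

€49.53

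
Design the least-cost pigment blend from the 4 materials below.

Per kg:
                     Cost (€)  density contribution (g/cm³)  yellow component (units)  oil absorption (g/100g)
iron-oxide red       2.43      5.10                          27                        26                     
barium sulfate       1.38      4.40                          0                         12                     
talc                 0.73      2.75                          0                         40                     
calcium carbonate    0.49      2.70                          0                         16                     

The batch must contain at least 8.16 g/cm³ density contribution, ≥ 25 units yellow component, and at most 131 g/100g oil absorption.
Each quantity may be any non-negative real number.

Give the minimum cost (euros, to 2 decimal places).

€2.87

Treat it as an LP. Let x1 = kg of iron-oxide red, x2 = kg of barium sulfate, x3 = kg of talc, x4 = kg of calcium carbonate.
Minimise 2.43x1 + 1.38x2 + 0.73x3 + 0.49x4 s.t.:
  5.1x1 + 4.4x2 + 2.75x3 + 2.7x4 ≥ 8.16   (density contribution)
  27x1 ≥ 25   (yellow component)
  26x1 + 12x2 + 40x3 + 16x4 ≤ 131   (oil absorption)
  x1, x2, x3, x4 ≥ 0.
The cheapest feasible vertex uses only iron-oxide red, calcium carbonate; barium sulfate, talc are not used. There the density contribution and yellow component constraints are tight.
Solving gives x1 = 0.9259, x4 = 1.273.
Hence cost = 2.43·0.9259 + 0.49·1.273 = €2.8737.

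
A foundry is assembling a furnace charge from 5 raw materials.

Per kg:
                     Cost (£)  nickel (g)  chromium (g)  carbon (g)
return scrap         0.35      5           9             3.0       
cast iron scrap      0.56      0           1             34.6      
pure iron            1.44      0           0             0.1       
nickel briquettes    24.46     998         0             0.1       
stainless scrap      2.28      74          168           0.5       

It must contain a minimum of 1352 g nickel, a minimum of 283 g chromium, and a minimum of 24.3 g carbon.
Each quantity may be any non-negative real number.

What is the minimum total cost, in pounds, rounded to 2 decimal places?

£34.30

Let x1 = kg of return scrap, x2 = kg of cast iron scrap, x3 = kg of pure iron, x4 = kg of nickel briquettes, x5 = kg of stainless scrap.
Minimise 0.35x1 + 0.56x2 + 1.44x3 + 24.46x4 + 2.28x5 with:
  5x1 + 998x4 + 74x5 ≥ 1352   (nickel)
  9x1 + 1x2 + 168x5 ≥ 283   (chromium)
  3x1 + 34.6x2 + 0.1x3 + 0.1x4 + 0.5x5 ≥ 24.3   (carbon)
  x1, x2, x3, x4, x5 ≥ 0.
The optimal basis is {cast iron scrap, nickel briquettes, stainless scrap}; return scrap, pure iron drop out. The nickel, chromium, carbon requirements are met with equality.
So cast iron scrap = 0.6745 kg, nickel briquettes = 1.23 kg, stainless scrap = 1.681 kg.
Cost = 0.56·0.6745 + 24.46·1.23 + 2.28·1.681 = 34.2962.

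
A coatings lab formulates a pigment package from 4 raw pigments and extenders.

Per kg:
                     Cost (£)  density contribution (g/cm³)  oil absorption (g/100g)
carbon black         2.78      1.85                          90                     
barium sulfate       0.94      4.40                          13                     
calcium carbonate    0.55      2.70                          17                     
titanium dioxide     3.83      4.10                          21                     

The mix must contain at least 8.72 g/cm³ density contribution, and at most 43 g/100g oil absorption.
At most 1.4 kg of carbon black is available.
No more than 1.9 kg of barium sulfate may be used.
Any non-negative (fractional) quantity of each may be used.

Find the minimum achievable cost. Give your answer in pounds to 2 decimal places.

£1.81

This is a linear program. Let x1 = kg of carbon black, x2 = kg of barium sulfate, x3 = kg of calcium carbonate, x4 = kg of titanium dioxide.
min 2.78x1 + 0.94x2 + 0.55x3 + 3.83x4 subject to:
  1.85x1 + 4.4x2 + 2.7x3 + 4.1x4 ≥ 8.72   (density contribution)
  90x1 + 13x2 + 17x3 + 21x4 ≤ 43   (oil absorption)
  x1 ≤ 1.4
  x2 ≤ 1.9
  x1, x2, x3, x4 ≥ 0.
At the optimum only barium sulfate, calcium carbonate are positive (carbon black, titanium dioxide = 0). The density contribution and oil absorption requirements are met with equality.
So barium sulfate = 0.8096 kg, calcium carbonate = 1.91 kg.
Hence cost = 0.94·0.8096 + 0.55·1.91 = £1.8115.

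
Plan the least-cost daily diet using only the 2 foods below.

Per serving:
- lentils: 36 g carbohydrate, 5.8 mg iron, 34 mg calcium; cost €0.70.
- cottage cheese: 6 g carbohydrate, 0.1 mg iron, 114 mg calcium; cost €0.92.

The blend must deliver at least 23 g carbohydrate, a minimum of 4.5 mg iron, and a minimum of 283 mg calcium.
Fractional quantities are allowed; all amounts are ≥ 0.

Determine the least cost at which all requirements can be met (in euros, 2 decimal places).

Let x1 = servings of lentils, x2 = servings of cottage cheese.
Minimize 0.7x1 + 0.92x2 s.t.:
  36x1 + 6x2 ≥ 23   (carbohydrate)
  5.8x1 + 0.1x2 ≥ 4.5   (iron)
  34x1 + 114x2 ≥ 283   (calcium)
  x1, x2 ≥ 0.
Both inputs are positive at the optimum. There the iron and calcium constraints are tight.
That vertex is x1 = 0.7369, x2 = 2.263.
Objective = 0.7·0.7369 + 0.92·2.263 = 2.5978.

€2.60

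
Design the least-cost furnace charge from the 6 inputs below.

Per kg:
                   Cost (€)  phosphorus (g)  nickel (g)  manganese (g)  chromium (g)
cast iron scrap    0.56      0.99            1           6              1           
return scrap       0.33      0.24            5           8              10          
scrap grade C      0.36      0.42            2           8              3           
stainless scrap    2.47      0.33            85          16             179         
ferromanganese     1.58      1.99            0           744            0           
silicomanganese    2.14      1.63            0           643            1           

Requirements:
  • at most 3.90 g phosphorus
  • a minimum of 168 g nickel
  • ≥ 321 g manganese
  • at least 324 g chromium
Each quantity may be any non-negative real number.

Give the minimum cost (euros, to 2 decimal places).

€5.50

Let x1 = kg of cast iron scrap, x2 = kg of return scrap, x3 = kg of scrap grade C, x4 = kg of stainless scrap, x5 = kg of ferromanganese, x6 = kg of silicomanganese.
Minimize 0.56x1 + 0.33x2 + 0.36x3 + 2.47x4 + 1.58x5 + 2.14x6 with:
  0.99x1 + 0.24x2 + 0.42x3 + 0.33x4 + 1.99x5 + 1.63x6 ≤ 3.9   (phosphorus)
  1x1 + 5x2 + 2x3 + 85x4 ≥ 168   (nickel)
  6x1 + 8x2 + 8x3 + 16x4 + 744x5 + 643x6 ≥ 321   (manganese)
  1x1 + 10x2 + 3x3 + 179x4 + 1x6 ≥ 324   (chromium)
  x1, x2, x3, x4, x5, x6 ≥ 0.
The optimal basis is {stainless scrap, ferromanganese}; cast iron scrap, return scrap, scrap grade C, silicomanganese drop out. Binding constraints: nickel and manganese.
Solving gives x4 = 1.976, x5 = 0.3889.
Total cost: 2.47·1.976 + 1.58·0.3889 = 5.4952.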